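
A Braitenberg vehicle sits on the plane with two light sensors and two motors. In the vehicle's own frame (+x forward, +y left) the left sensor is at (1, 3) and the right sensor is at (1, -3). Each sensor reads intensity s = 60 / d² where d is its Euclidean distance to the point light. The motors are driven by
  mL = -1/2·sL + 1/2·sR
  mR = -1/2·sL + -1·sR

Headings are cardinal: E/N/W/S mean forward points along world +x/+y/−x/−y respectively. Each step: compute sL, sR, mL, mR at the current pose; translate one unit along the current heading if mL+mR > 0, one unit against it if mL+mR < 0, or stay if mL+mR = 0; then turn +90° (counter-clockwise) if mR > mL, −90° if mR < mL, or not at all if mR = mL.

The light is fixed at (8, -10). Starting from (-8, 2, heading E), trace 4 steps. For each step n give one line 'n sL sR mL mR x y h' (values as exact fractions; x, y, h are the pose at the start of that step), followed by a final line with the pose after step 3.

n=0: pose=(-8,2,E); sL=2/15, sR=10/51; mL=8/255, mR=-67/255; mL+mR=-59/255 → advance -1; mR−mL=-5/17 → turn -1·90°
n=1: pose=(-9,2,S); sL=60/317, sR=60/521; mL=-6120/165157, mR=-34650/165157; mL+mR=-40770/165157 → advance -1; mR−mL=-90/521 → turn -1·90°
n=2: pose=(-9,3,W); sL=15/106, sR=3/29; mL=-117/6148, mR=-1071/6148; mL+mR=-297/1537 → advance -1; mR−mL=-9/58 → turn -1·90°
n=3: pose=(-8,3,N); sL=60/557, sR=12/73; mL=1152/40661, mR=-8874/40661; mL+mR=-7722/40661 → advance -1; mR−mL=-18/73 → turn -1·90°

0 2/15 10/51 8/255 -67/255 -8 2 E
1 60/317 60/521 -6120/165157 -34650/165157 -9 2 S
2 15/106 3/29 -117/6148 -1071/6148 -9 3 W
3 60/557 12/73 1152/40661 -8874/40661 -8 3 N
final -8 2 E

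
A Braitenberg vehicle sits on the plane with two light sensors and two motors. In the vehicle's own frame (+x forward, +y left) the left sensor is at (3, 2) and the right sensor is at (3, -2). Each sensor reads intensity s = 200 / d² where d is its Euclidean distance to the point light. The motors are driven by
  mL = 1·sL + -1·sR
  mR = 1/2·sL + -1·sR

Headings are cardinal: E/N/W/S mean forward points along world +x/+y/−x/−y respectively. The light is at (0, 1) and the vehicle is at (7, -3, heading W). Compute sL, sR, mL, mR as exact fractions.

left sensor world pos  = (4, -5); dL² = 52
right sensor world pos = (4, -1); dR² = 20
sL = 200/52 = 50/13
sR = 200/20 = 10
mL = 1·sL + -1·sR = -80/13
mR = 1/2·sL + -1·sR = -105/13

50/13 10 -80/13 -105/13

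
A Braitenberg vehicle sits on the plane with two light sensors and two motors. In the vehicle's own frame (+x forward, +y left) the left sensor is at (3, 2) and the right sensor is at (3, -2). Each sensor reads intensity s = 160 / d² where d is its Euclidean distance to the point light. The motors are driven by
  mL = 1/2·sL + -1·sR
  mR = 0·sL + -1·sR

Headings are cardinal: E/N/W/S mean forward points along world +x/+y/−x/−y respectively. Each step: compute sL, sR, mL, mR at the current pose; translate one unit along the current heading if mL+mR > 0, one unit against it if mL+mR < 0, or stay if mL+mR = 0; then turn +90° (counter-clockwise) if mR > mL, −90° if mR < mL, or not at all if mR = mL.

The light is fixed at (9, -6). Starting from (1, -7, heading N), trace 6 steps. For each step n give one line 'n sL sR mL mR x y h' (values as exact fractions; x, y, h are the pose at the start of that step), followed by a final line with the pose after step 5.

0 20/13 4 -42/13 -4 1 -7 N
1 32/5 160/41 -144/205 -160/41 1 -8 E
2 80/37 80/73 -40/2701 -80/73 0 -8 S
3 160/153 32/29 -2576/4437 -32/29 0 -7 W
4 20/13 4 -42/13 -4 1 -7 N
5 32/5 160/41 -144/205 -160/41 1 -8 E
final 0 -8 S

n=0: pose=(1,-7,N); sL=20/13, sR=4; mL=-42/13, mR=-4; mL+mR=-94/13 → advance -1; mR−mL=-10/13 → turn -1·90°
n=1: pose=(1,-8,E); sL=32/5, sR=160/41; mL=-144/205, mR=-160/41; mL+mR=-944/205 → advance -1; mR−mL=-16/5 → turn -1·90°
n=2: pose=(0,-8,S); sL=80/37, sR=80/73; mL=-40/2701, mR=-80/73; mL+mR=-3000/2701 → advance -1; mR−mL=-40/37 → turn -1·90°
n=3: pose=(0,-7,W); sL=160/153, sR=32/29; mL=-2576/4437, mR=-32/29; mL+mR=-7472/4437 → advance -1; mR−mL=-80/153 → turn -1·90°
n=4: pose=(1,-7,N); sL=20/13, sR=4; mL=-42/13, mR=-4; mL+mR=-94/13 → advance -1; mR−mL=-10/13 → turn -1·90°
n=5: pose=(1,-8,E); sL=32/5, sR=160/41; mL=-144/205, mR=-160/41; mL+mR=-944/205 → advance -1; mR−mL=-16/5 → turn -1·90°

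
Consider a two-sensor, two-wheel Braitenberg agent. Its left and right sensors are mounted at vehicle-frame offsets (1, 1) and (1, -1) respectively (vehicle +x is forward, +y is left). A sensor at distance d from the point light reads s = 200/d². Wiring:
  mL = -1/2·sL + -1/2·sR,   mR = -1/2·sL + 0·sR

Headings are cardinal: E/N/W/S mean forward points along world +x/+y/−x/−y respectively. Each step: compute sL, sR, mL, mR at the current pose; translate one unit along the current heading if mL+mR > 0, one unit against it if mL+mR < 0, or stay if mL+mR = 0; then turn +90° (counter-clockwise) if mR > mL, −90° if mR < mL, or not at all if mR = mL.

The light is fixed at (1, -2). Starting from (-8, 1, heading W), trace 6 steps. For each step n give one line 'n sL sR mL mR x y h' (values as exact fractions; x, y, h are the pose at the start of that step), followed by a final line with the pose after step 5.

n=0: pose=(-8,1,W); sL=25/13, sR=50/29; mL=-1375/754, mR=-25/26; mL+mR=-1050/377 → advance -1; mR−mL=25/29 → turn +1·90°
n=1: pose=(-7,1,S); sL=200/53, sR=40/17; mL=-2760/901, mR=-100/53; mL+mR=-4460/901 → advance -1; mR−mL=20/17 → turn +1·90°
n=2: pose=(-7,2,E); sL=100/37, sR=100/29; mL=-3300/1073, mR=-50/37; mL+mR=-4750/1073 → advance -1; mR−mL=50/29 → turn +1·90°
n=3: pose=(-8,2,N); sL=8/5, sR=200/89; mL=-856/445, mR=-4/5; mL+mR=-1212/445 → advance -1; mR−mL=100/89 → turn +1·90°
n=4: pose=(-8,1,W); sL=25/13, sR=50/29; mL=-1375/754, mR=-25/26; mL+mR=-1050/377 → advance -1; mR−mL=25/29 → turn +1·90°
n=5: pose=(-7,1,S); sL=200/53, sR=40/17; mL=-2760/901, mR=-100/53; mL+mR=-4460/901 → advance -1; mR−mL=20/17 → turn +1·90°

0 25/13 50/29 -1375/754 -25/26 -8 1 W
1 200/53 40/17 -2760/901 -100/53 -7 1 S
2 100/37 100/29 -3300/1073 -50/37 -7 2 E
3 8/5 200/89 -856/445 -4/5 -8 2 N
4 25/13 50/29 -1375/754 -25/26 -8 1 W
5 200/53 40/17 -2760/901 -100/53 -7 1 S
final -7 2 E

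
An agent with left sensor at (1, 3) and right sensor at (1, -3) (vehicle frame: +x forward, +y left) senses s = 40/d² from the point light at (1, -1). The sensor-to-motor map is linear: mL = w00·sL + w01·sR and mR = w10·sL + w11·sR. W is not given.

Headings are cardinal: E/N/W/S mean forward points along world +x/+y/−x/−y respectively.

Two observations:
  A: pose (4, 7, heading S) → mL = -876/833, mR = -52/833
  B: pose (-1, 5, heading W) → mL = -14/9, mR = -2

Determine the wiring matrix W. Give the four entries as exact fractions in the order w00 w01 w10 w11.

-1/2 -1 -1 1/2

obs A: pose=(4,7,S) → sL=8/17, sR=40/49, mL=-876/833, mR=-52/833
obs B: pose=(-1,5,W) → sL=20/9, sR=4/9, mL=-14/9, mR=-2
sensor matrix S = [[8/17, 40/49], [20/9, 4/9]]; det S = -12032/7497
solve [mL_A; mL_B] = S·[w00; w01] and [mR_A; mR_B] = S·[w10; w11]:
  w00 = -1/2, w01 = -1, w10 = -1, w11 = 1/2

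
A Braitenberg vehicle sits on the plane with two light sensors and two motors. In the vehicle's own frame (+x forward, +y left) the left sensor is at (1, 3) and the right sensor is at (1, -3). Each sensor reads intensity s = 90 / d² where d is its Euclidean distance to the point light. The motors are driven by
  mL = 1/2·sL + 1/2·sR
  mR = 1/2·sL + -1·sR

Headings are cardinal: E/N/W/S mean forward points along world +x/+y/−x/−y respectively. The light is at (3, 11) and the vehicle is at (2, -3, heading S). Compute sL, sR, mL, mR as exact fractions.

left sensor world pos  = (5, -4); dL² = 229
right sensor world pos = (-1, -4); dR² = 241
sL = 90/229 = 90/229
sR = 90/241 = 90/241
mL = 1/2·sL + 1/2·sR = 21150/55189
mR = 1/2·sL + -1·sR = -9765/55189

90/229 90/241 21150/55189 -9765/55189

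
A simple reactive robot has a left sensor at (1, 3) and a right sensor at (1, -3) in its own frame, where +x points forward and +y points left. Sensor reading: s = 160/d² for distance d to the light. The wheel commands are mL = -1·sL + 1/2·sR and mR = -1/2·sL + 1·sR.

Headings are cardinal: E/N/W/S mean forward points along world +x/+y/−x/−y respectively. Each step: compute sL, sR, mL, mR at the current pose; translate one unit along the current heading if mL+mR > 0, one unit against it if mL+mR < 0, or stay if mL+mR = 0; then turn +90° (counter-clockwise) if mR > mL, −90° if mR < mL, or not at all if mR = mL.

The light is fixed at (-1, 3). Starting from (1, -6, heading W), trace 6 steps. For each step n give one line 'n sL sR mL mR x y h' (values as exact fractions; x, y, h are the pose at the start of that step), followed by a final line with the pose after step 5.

n=0: pose=(1,-6,W); sL=32/29, sR=160/37; mL=1136/1073, mR=4048/1073; mL+mR=5184/1073 → advance +1; mR−mL=2912/1073 → turn +1·90°
n=1: pose=(0,-6,S); sL=40/29, sR=20/13; mL=-230/377, mR=320/377; mL+mR=90/377 → advance +1; mR−mL=550/377 → turn +1·90°
n=2: pose=(0,-7,E); sL=160/53, sR=160/173; mL=-23440/9169, mR=-5360/9169; mL+mR=-28800/9169 → advance -1; mR−mL=18080/9169 → turn +1·90°
n=3: pose=(-1,-7,N); sL=16/9, sR=16/9; mL=-8/9, mR=8/9; mL+mR=0 → advance +0; mR−mL=16/9 → turn +1·90°
n=4: pose=(-1,-7,W); sL=16/17, sR=16/5; mL=56/85, mR=232/85; mL+mR=288/85 → advance +1; mR−mL=176/85 → turn +1·90°
n=5: pose=(-2,-7,S); sL=32/25, sR=160/137; mL=-2384/3425, mR=1808/3425; mL+mR=-576/3425 → advance -1; mR−mL=4192/3425 → turn +1·90°

0 32/29 160/37 1136/1073 4048/1073 1 -6 W
1 40/29 20/13 -230/377 320/377 0 -6 S
2 160/53 160/173 -23440/9169 -5360/9169 0 -7 E
3 16/9 16/9 -8/9 8/9 -1 -7 N
4 16/17 16/5 56/85 232/85 -1 -7 W
5 32/25 160/137 -2384/3425 1808/3425 -2 -7 S
final -2 -6 E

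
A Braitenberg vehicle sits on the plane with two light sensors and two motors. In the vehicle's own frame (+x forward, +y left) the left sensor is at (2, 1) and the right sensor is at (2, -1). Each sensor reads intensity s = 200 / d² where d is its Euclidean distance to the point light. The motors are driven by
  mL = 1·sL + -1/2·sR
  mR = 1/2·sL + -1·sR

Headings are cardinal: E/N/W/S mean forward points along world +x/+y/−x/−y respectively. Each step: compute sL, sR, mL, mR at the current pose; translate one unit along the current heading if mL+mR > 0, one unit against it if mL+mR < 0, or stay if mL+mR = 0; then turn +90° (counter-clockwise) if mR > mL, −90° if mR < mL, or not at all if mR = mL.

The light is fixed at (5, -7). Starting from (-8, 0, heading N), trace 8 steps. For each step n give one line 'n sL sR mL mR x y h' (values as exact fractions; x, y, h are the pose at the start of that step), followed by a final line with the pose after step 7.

n=0: pose=(-8,0,N); sL=200/277, sR=8/9; mL=692/2493, mR=-1316/2493; mL+mR=-208/831 → advance -1; mR−mL=-2008/2493 → turn -1·90°
n=1: pose=(-8,-1,E); sL=20/17, sR=100/73; mL=610/1241, mR=-970/1241; mL+mR=-360/1241 → advance -1; mR−mL=-1580/1241 → turn -1·90°
n=2: pose=(-9,-1,S); sL=40/37, sR=200/241; mL=5940/8917, mR=-2580/8917; mL+mR=3360/8917 → advance +1; mR−mL=-8520/8917 → turn -1·90°
n=3: pose=(-9,-2,W); sL=25/34, sR=50/73; mL=975/2482, mR=-1575/4964; mL+mR=375/4964 → advance +1; mR−mL=-3525/4964 → turn -1·90°
n=4: pose=(-10,-2,N); sL=40/61, sR=40/49; mL=740/2989, mR=-1460/2989; mL+mR=-720/2989 → advance -1; mR−mL=-2200/2989 → turn -1·90°
n=5: pose=(-10,-3,E); sL=100/97, sR=100/89; mL=4050/8633, mR=-5250/8633; mL+mR=-1200/8633 → advance -1; mR−mL=-9300/8633 → turn -1·90°
n=6: pose=(-11,-3,S); sL=200/229, sR=200/293; mL=35700/67097, mR=-16500/67097; mL+mR=19200/67097 → advance +1; mR−mL=-52200/67097 → turn -1·90°
n=7: pose=(-11,-4,W); sL=25/41, sR=10/17; mL=220/697, mR=-395/1394; mL+mR=45/1394 → advance +1; mR−mL=-835/1394 → turn -1·90°

0 200/277 8/9 692/2493 -1316/2493 -8 0 N
1 20/17 100/73 610/1241 -970/1241 -8 -1 E
2 40/37 200/241 5940/8917 -2580/8917 -9 -1 S
3 25/34 50/73 975/2482 -1575/4964 -9 -2 W
4 40/61 40/49 740/2989 -1460/2989 -10 -2 N
5 100/97 100/89 4050/8633 -5250/8633 -10 -3 E
6 200/229 200/293 35700/67097 -16500/67097 -11 -3 S
7 25/41 10/17 220/697 -395/1394 -11 -4 W
final -12 -4 N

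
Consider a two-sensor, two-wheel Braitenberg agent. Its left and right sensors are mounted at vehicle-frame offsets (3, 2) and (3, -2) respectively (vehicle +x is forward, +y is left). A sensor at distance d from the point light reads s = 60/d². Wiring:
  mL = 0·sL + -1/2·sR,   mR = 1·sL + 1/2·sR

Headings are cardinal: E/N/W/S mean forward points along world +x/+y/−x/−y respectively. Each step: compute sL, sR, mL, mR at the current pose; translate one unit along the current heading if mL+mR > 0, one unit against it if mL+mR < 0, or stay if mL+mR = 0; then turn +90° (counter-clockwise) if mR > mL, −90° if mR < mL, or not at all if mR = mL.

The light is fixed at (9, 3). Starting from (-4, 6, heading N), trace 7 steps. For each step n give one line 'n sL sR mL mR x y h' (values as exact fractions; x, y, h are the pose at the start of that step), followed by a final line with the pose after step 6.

n=0: pose=(-4,6,N); sL=20/87, sR=60/157; mL=-30/157, mR=5750/13659; mL+mR=20/87 → advance +1; mR−mL=8360/13659 → turn +1·90°
n=1: pose=(-4,7,W); sL=3/13, sR=15/73; mL=-15/146, mR=633/1898; mL+mR=3/13 → advance +1; mR−mL=414/949 → turn +1·90°
n=2: pose=(-5,7,S); sL=12/29, sR=60/257; mL=-30/257, mR=3954/7453; mL+mR=12/29 → advance +1; mR−mL=4824/7453 → turn +1·90°
n=3: pose=(-5,6,E); sL=30/73, sR=30/61; mL=-15/61, mR=2925/4453; mL+mR=30/73 → advance +1; mR−mL=4020/4453 → turn +1·90°
n=4: pose=(-4,6,N); sL=20/87, sR=60/157; mL=-30/157, mR=5750/13659; mL+mR=20/87 → advance +1; mR−mL=8360/13659 → turn +1·90°
n=5: pose=(-4,7,W); sL=3/13, sR=15/73; mL=-15/146, mR=633/1898; mL+mR=3/13 → advance +1; mR−mL=414/949 → turn +1·90°
n=6: pose=(-5,7,S); sL=12/29, sR=60/257; mL=-30/257, mR=3954/7453; mL+mR=12/29 → advance +1; mR−mL=4824/7453 → turn +1·90°

0 20/87 60/157 -30/157 5750/13659 -4 6 N
1 3/13 15/73 -15/146 633/1898 -4 7 W
2 12/29 60/257 -30/257 3954/7453 -5 7 S
3 30/73 30/61 -15/61 2925/4453 -5 6 E
4 20/87 60/157 -30/157 5750/13659 -4 6 N
5 3/13 15/73 -15/146 633/1898 -4 7 W
6 12/29 60/257 -30/257 3954/7453 -5 7 S
final -5 6 E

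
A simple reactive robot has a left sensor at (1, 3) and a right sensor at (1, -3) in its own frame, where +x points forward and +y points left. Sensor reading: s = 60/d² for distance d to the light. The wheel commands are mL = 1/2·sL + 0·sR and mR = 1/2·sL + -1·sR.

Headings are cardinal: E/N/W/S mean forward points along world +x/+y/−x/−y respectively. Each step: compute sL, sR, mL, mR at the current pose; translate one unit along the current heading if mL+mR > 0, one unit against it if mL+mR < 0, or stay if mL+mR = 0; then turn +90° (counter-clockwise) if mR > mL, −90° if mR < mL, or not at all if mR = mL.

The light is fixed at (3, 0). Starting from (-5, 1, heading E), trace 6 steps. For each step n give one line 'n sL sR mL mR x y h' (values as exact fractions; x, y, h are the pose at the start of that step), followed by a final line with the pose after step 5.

n=0: pose=(-5,1,E); sL=12/13, sR=60/53; mL=6/13, mR=-462/689; mL+mR=-144/689 → advance -1; mR−mL=-60/53 → turn -1·90°
n=1: pose=(-6,1,S); sL=5/3, sR=5/12; mL=5/6, mR=5/12; mL+mR=5/4 → advance +1; mR−mL=-5/12 → turn -1·90°
n=2: pose=(-6,0,W); sL=60/109, sR=60/109; mL=30/109, mR=-30/109; mL+mR=0 → advance +0; mR−mL=-60/109 → turn -1·90°
n=3: pose=(-6,0,N); sL=12/29, sR=60/37; mL=6/29, mR=-1518/1073; mL+mR=-1296/1073 → advance -1; mR−mL=-60/37 → turn -1·90°
n=4: pose=(-6,-1,E); sL=15/17, sR=3/4; mL=15/34, mR=-21/68; mL+mR=9/68 → advance +1; mR−mL=-3/4 → turn -1·90°
n=5: pose=(-5,-1,S); sL=60/29, sR=12/25; mL=30/29, mR=402/725; mL+mR=1152/725 → advance +1; mR−mL=-12/25 → turn -1·90°

0 12/13 60/53 6/13 -462/689 -5 1 E
1 5/3 5/12 5/6 5/12 -6 1 S
2 60/109 60/109 30/109 -30/109 -6 0 W
3 12/29 60/37 6/29 -1518/1073 -6 0 N
4 15/17 3/4 15/34 -21/68 -6 -1 E
5 60/29 12/25 30/29 402/725 -5 -1 S
final -5 -2 W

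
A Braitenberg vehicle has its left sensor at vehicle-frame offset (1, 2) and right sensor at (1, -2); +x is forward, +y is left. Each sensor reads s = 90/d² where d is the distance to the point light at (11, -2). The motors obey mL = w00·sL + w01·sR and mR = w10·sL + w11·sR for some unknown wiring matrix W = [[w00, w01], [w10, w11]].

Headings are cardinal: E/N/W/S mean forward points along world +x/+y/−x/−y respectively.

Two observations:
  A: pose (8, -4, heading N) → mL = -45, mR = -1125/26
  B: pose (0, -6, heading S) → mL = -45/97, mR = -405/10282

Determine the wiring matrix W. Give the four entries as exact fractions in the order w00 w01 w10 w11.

0 -1 1/2 -1

obs A: pose=(8,-4,N) → sL=45/13, sR=45, mL=-45, mR=-1125/26
obs B: pose=(0,-6,S) → sL=45/53, sR=45/97, mL=-45/97, mR=-405/10282
sensor matrix S = [[45/13, 45], [45/53, 45/97]]; det S = -2446200/66833
solve [mL_A; mL_B] = S·[w00; w01] and [mR_A; mR_B] = S·[w10; w11]:
  w00 = 0, w01 = -1, w10 = 1/2, w11 = -1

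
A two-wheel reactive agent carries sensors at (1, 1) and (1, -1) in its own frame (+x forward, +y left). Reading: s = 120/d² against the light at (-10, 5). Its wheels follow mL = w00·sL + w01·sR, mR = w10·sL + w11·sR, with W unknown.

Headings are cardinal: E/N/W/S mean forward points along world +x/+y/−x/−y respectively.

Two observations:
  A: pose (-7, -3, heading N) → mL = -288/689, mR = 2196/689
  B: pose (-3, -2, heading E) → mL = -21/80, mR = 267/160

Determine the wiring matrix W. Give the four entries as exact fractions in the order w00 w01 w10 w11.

obs A: pose=(-7,-3,N) → sL=120/53, sR=24/13, mL=-288/689, mR=2196/689
obs B: pose=(-3,-2,E) → sL=6/5, sR=15/16, mL=-21/80, mR=267/160
sensor matrix S = [[120/53, 24/13], [6/5, 15/16]]; det S = -639/6890
solve [mL_A; mL_B] = S·[w00; w01] and [mR_A; mR_B] = S·[w10; w11]:
  w00 = -1, w01 = 1, w10 = 1, w11 = 1/2

-1 1 1 1/2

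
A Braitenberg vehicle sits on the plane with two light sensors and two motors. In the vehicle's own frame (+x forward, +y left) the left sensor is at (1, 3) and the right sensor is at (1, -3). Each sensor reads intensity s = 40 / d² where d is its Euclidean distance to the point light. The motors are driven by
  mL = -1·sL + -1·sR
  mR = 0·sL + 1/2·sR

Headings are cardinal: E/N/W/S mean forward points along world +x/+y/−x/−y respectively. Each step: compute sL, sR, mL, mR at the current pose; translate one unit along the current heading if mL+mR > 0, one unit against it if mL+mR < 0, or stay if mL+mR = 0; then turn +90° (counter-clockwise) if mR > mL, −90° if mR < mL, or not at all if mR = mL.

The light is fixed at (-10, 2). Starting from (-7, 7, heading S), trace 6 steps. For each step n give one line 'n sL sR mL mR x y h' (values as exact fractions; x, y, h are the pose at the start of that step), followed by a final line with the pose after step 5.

0 10/13 5/2 -85/26 5/4 -7 7 S
1 40/97 8/5 -976/485 4/5 -7 8 E
2 4/5 20/37 -248/185 10/37 -8 8 N
3 8 8/13 -112/13 4/13 -8 7 W
4 10/13 5/2 -85/26 5/4 -7 7 S
5 40/97 8/5 -976/485 4/5 -7 8 E
final -8 8 N

n=0: pose=(-7,7,S); sL=10/13, sR=5/2; mL=-85/26, mR=5/4; mL+mR=-105/52 → advance -1; mR−mL=235/52 → turn +1·90°
n=1: pose=(-7,8,E); sL=40/97, sR=8/5; mL=-976/485, mR=4/5; mL+mR=-588/485 → advance -1; mR−mL=1364/485 → turn +1·90°
n=2: pose=(-8,8,N); sL=4/5, sR=20/37; mL=-248/185, mR=10/37; mL+mR=-198/185 → advance -1; mR−mL=298/185 → turn +1·90°
n=3: pose=(-8,7,W); sL=8, sR=8/13; mL=-112/13, mR=4/13; mL+mR=-108/13 → advance -1; mR−mL=116/13 → turn +1·90°
n=4: pose=(-7,7,S); sL=10/13, sR=5/2; mL=-85/26, mR=5/4; mL+mR=-105/52 → advance -1; mR−mL=235/52 → turn +1·90°
n=5: pose=(-7,8,E); sL=40/97, sR=8/5; mL=-976/485, mR=4/5; mL+mR=-588/485 → advance -1; mR−mL=1364/485 → turn +1·90°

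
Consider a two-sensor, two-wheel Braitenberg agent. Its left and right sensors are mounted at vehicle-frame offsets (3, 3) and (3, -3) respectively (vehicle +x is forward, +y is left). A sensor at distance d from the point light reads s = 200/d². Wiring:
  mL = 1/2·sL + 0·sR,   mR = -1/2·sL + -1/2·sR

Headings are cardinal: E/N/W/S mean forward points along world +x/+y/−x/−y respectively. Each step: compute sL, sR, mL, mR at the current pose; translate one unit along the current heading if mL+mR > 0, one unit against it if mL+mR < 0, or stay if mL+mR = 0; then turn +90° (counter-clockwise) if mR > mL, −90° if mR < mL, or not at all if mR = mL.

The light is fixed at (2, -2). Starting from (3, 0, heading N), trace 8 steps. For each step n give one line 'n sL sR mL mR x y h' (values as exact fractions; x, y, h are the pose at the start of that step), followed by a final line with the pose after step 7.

0 200/29 200/41 100/29 -7000/1189 3 0 N
1 25/4 10 25/8 -65/8 3 -1 E
2 200/13 200/13 100/13 -200/13 2 -1 S
3 20 100/17 10 -220/17 2 0 W
4 200/29 200/41 100/29 -7000/1189 3 0 N
5 25/4 10 25/8 -65/8 3 -1 E
6 200/13 200/13 100/13 -200/13 2 -1 S
7 20 100/17 10 -220/17 2 0 W
final 3 0 N

n=0: pose=(3,0,N); sL=200/29, sR=200/41; mL=100/29, mR=-7000/1189; mL+mR=-100/41 → advance -1; mR−mL=-11100/1189 → turn -1·90°
n=1: pose=(3,-1,E); sL=25/4, sR=10; mL=25/8, mR=-65/8; mL+mR=-5 → advance -1; mR−mL=-45/4 → turn -1·90°
n=2: pose=(2,-1,S); sL=200/13, sR=200/13; mL=100/13, mR=-200/13; mL+mR=-100/13 → advance -1; mR−mL=-300/13 → turn -1·90°
n=3: pose=(2,0,W); sL=20, sR=100/17; mL=10, mR=-220/17; mL+mR=-50/17 → advance -1; mR−mL=-390/17 → turn -1·90°
n=4: pose=(3,0,N); sL=200/29, sR=200/41; mL=100/29, mR=-7000/1189; mL+mR=-100/41 → advance -1; mR−mL=-11100/1189 → turn -1·90°
n=5: pose=(3,-1,E); sL=25/4, sR=10; mL=25/8, mR=-65/8; mL+mR=-5 → advance -1; mR−mL=-45/4 → turn -1·90°
n=6: pose=(2,-1,S); sL=200/13, sR=200/13; mL=100/13, mR=-200/13; mL+mR=-100/13 → advance -1; mR−mL=-300/13 → turn -1·90°
n=7: pose=(2,0,W); sL=20, sR=100/17; mL=10, mR=-220/17; mL+mR=-50/17 → advance -1; mR−mL=-390/17 → turn -1·90°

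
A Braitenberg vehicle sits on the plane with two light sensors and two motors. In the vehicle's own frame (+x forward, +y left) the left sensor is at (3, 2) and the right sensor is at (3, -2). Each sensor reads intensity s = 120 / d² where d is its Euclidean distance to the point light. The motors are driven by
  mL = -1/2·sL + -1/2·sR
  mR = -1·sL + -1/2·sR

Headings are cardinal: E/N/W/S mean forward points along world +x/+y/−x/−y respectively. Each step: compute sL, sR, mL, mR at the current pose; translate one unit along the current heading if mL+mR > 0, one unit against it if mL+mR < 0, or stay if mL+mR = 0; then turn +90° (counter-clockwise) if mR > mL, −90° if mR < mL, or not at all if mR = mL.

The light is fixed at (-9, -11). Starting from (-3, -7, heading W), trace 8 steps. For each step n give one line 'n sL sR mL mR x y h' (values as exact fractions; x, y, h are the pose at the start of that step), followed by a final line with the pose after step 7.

0 120/13 8/3 -232/39 -412/39 -3 -7 W
1 60/37 12/13 -612/481 -1002/481 -2 -7 N
2 24/25 120/101 -2712/2525 -3924/2525 -2 -8 E
3 15/8 15/2 -75/16 -45/8 -3 -8 S
4 120/13 8/3 -232/39 -412/39 -3 -7 W
5 60/37 12/13 -612/481 -1002/481 -2 -7 N
6 24/25 120/101 -2712/2525 -3924/2525 -2 -8 E
7 15/8 15/2 -75/16 -45/8 -3 -8 S
final -3 -7 W

n=0: pose=(-3,-7,W); sL=120/13, sR=8/3; mL=-232/39, mR=-412/39; mL+mR=-644/39 → advance -1; mR−mL=-60/13 → turn -1·90°
n=1: pose=(-2,-7,N); sL=60/37, sR=12/13; mL=-612/481, mR=-1002/481; mL+mR=-1614/481 → advance -1; mR−mL=-30/37 → turn -1·90°
n=2: pose=(-2,-8,E); sL=24/25, sR=120/101; mL=-2712/2525, mR=-3924/2525; mL+mR=-6636/2525 → advance -1; mR−mL=-12/25 → turn -1·90°
n=3: pose=(-3,-8,S); sL=15/8, sR=15/2; mL=-75/16, mR=-45/8; mL+mR=-165/16 → advance -1; mR−mL=-15/16 → turn -1·90°
n=4: pose=(-3,-7,W); sL=120/13, sR=8/3; mL=-232/39, mR=-412/39; mL+mR=-644/39 → advance -1; mR−mL=-60/13 → turn -1·90°
n=5: pose=(-2,-7,N); sL=60/37, sR=12/13; mL=-612/481, mR=-1002/481; mL+mR=-1614/481 → advance -1; mR−mL=-30/37 → turn -1·90°
n=6: pose=(-2,-8,E); sL=24/25, sR=120/101; mL=-2712/2525, mR=-3924/2525; mL+mR=-6636/2525 → advance -1; mR−mL=-12/25 → turn -1·90°
n=7: pose=(-3,-8,S); sL=15/8, sR=15/2; mL=-75/16, mR=-45/8; mL+mR=-165/16 → advance -1; mR−mL=-15/16 → turn -1·90°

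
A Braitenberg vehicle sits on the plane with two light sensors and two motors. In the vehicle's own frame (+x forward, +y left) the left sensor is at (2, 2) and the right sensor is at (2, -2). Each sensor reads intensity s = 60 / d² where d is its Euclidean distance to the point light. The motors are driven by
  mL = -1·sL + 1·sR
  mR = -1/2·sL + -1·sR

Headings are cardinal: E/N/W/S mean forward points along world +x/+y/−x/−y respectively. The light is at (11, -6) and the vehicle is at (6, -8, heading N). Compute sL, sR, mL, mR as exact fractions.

left sensor world pos  = (4, -6); dL² = 49
right sensor world pos = (8, -6); dR² = 9
sL = 60/49 = 60/49
sR = 60/9 = 20/3
mL = -1·sL + 1·sR = 800/147
mR = -1/2·sL + -1·sR = -1070/147

60/49 20/3 800/147 -1070/147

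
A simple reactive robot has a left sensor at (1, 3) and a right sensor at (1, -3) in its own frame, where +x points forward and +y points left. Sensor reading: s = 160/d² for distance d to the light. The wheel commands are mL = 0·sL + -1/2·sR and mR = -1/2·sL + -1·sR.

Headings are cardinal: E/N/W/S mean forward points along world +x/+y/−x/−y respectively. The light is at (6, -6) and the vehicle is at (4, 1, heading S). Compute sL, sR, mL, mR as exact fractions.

left sensor world pos  = (7, 0); dL² = 37
right sensor world pos = (1, 0); dR² = 61
sL = 160/37 = 160/37
sR = 160/61 = 160/61
mL = 0·sL + -1/2·sR = -80/61
mR = -1/2·sL + -1·sR = -10800/2257

160/37 160/61 -80/61 -10800/2257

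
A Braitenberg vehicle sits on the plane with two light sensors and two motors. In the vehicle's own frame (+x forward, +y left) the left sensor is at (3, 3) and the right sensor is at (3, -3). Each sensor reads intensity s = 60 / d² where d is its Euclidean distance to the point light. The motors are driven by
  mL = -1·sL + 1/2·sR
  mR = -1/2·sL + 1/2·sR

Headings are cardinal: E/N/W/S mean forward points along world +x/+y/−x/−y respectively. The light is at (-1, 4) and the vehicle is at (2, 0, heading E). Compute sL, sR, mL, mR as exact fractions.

left sensor world pos  = (5, 3); dL² = 37
right sensor world pos = (5, -3); dR² = 85
sL = 60/37 = 60/37
sR = 60/85 = 12/17
mL = -1·sL + 1/2·sR = -798/629
mR = -1/2·sL + 1/2·sR = -288/629

60/37 12/17 -798/629 -288/629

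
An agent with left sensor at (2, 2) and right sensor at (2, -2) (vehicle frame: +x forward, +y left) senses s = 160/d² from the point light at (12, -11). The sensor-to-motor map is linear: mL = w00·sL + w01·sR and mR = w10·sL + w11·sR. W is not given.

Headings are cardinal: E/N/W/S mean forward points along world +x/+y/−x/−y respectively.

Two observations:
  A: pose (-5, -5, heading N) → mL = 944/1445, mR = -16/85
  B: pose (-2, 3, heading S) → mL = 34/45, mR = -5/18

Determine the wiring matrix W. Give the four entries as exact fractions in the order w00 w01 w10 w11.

obs A: pose=(-5,-5,N) → sL=32/85, sR=160/289, mL=944/1445, mR=-16/85
obs B: pose=(-2,3,S) → sL=5/9, sR=2/5, mL=34/45, mR=-5/18
sensor matrix S = [[32/85, 160/289], [5/9, 2/5]]; det S = -10208/65025
solve [mL_A; mL_B] = S·[w00; w01] and [mR_A; mR_B] = S·[w10; w11]:
  w00 = 1, w01 = 1/2, w10 = -1/2, w11 = 0

1 1/2 -1/2 0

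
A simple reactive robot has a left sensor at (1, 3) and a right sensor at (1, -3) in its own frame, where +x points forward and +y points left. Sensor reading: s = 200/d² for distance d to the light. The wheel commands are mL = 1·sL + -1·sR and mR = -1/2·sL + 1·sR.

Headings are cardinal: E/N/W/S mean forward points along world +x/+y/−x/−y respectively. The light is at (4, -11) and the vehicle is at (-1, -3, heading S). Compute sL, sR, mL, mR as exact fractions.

left sensor world pos  = (2, -4); dL² = 53
right sensor world pos = (-4, -4); dR² = 113
sL = 200/53 = 200/53
sR = 200/113 = 200/113
mL = 1·sL + -1·sR = 12000/5989
mR = -1/2·sL + 1·sR = -700/5989

200/53 200/113 12000/5989 -700/5989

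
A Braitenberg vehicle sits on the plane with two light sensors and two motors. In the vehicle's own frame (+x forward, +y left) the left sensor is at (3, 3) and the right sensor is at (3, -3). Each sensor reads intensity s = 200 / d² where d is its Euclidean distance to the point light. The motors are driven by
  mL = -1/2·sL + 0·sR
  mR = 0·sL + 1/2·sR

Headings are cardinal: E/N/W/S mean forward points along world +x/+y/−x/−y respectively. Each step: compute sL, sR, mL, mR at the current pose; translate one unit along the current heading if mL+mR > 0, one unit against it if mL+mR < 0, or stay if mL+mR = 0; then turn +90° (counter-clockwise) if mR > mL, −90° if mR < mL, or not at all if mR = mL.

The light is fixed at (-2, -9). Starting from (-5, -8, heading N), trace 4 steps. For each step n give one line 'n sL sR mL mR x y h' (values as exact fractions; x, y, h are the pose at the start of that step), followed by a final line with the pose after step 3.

n=0: pose=(-5,-8,N); sL=50/13, sR=25/2; mL=-25/13, mR=25/4; mL+mR=225/52 → advance +1; mR−mL=425/52 → turn +1·90°
n=1: pose=(-5,-7,W); sL=200/37, sR=200/61; mL=-100/37, mR=100/61; mL+mR=-2400/2257 → advance -1; mR−mL=9800/2257 → turn +1·90°
n=2: pose=(-4,-7,S); sL=100, sR=100/13; mL=-50, mR=50/13; mL+mR=-600/13 → advance -1; mR−mL=700/13 → turn +1·90°
n=3: pose=(-4,-6,E); sL=200/37, sR=200; mL=-100/37, mR=100; mL+mR=3600/37 → advance +1; mR−mL=3800/37 → turn +1·90°

0 50/13 25/2 -25/13 25/4 -5 -8 N
1 200/37 200/61 -100/37 100/61 -5 -7 W
2 100 100/13 -50 50/13 -4 -7 S
3 200/37 200 -100/37 100 -4 -6 E
final -3 -6 N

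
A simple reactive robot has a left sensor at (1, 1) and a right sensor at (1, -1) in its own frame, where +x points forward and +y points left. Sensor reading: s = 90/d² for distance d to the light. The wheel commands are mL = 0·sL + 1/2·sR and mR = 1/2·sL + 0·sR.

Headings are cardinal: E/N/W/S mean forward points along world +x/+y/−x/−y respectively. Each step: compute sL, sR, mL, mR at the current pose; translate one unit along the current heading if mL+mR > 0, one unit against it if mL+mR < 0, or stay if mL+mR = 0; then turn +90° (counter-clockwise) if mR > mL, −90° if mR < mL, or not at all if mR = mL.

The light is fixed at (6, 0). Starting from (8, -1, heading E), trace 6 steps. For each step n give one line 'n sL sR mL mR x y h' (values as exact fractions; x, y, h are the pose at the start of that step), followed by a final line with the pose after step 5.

0 10 90/13 45/13 5 8 -1 E
1 45/2 45/8 45/16 45/4 9 -1 N
2 18 18 9 9 9 0 W
3 45 45 45/2 45/2 8 0 W
4 90 90 45 45 7 0 W
5 45 45 45/2 45/2 6 0 W
final 5 0 W

n=0: pose=(8,-1,E); sL=10, sR=90/13; mL=45/13, mR=5; mL+mR=110/13 → advance +1; mR−mL=20/13 → turn +1·90°
n=1: pose=(9,-1,N); sL=45/2, sR=45/8; mL=45/16, mR=45/4; mL+mR=225/16 → advance +1; mR−mL=135/16 → turn +1·90°
n=2: pose=(9,0,W); sL=18, sR=18; mL=9, mR=9; mL+mR=18 → advance +1; mR−mL=0 → turn +0·90°
n=3: pose=(8,0,W); sL=45, sR=45; mL=45/2, mR=45/2; mL+mR=45 → advance +1; mR−mL=0 → turn +0·90°
n=4: pose=(7,0,W); sL=90, sR=90; mL=45, mR=45; mL+mR=90 → advance +1; mR−mL=0 → turn +0·90°
n=5: pose=(6,0,W); sL=45, sR=45; mL=45/2, mR=45/2; mL+mR=45 → advance +1; mR−mL=0 → turn +0·90°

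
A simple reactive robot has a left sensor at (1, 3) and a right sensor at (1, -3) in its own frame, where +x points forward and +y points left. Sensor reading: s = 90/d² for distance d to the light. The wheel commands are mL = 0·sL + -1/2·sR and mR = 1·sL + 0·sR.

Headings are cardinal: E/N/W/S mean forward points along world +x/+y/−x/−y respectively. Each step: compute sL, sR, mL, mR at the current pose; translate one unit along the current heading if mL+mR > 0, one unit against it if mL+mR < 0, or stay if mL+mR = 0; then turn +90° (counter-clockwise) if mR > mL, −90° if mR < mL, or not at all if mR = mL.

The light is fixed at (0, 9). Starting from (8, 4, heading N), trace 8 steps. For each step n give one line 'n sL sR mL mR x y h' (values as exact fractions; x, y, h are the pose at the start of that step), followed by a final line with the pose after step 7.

0 90/41 90/137 -45/137 90/41 8 4 N
1 45/49 9/5 -9/10 45/49 8 5 W
2 18/25 90/41 -45/41 18/25 7 5 S
3 45/32 9/10 -9/20 45/32 7 6 E
4 90/29 18/25 -9/25 90/29 8 6 N
5 45/37 9/5 -9/10 45/37 8 7 W
6 90/109 18/5 -9/5 90/109 7 7 S
7 45/34 9/8 -9/16 45/34 7 8 E
final 8 8 N

n=0: pose=(8,4,N); sL=90/41, sR=90/137; mL=-45/137, mR=90/41; mL+mR=10485/5617 → advance +1; mR−mL=14175/5617 → turn +1·90°
n=1: pose=(8,5,W); sL=45/49, sR=9/5; mL=-9/10, mR=45/49; mL+mR=9/490 → advance +1; mR−mL=891/490 → turn +1·90°
n=2: pose=(7,5,S); sL=18/25, sR=90/41; mL=-45/41, mR=18/25; mL+mR=-387/1025 → advance -1; mR−mL=1863/1025 → turn +1·90°
n=3: pose=(7,6,E); sL=45/32, sR=9/10; mL=-9/20, mR=45/32; mL+mR=153/160 → advance +1; mR−mL=297/160 → turn +1·90°
n=4: pose=(8,6,N); sL=90/29, sR=18/25; mL=-9/25, mR=90/29; mL+mR=1989/725 → advance +1; mR−mL=2511/725 → turn +1·90°
n=5: pose=(8,7,W); sL=45/37, sR=9/5; mL=-9/10, mR=45/37; mL+mR=117/370 → advance +1; mR−mL=783/370 → turn +1·90°
n=6: pose=(7,7,S); sL=90/109, sR=18/5; mL=-9/5, mR=90/109; mL+mR=-531/545 → advance -1; mR−mL=1431/545 → turn +1·90°
n=7: pose=(7,8,E); sL=45/34, sR=9/8; mL=-9/16, mR=45/34; mL+mR=207/272 → advance +1; mR−mL=513/272 → turn +1·90°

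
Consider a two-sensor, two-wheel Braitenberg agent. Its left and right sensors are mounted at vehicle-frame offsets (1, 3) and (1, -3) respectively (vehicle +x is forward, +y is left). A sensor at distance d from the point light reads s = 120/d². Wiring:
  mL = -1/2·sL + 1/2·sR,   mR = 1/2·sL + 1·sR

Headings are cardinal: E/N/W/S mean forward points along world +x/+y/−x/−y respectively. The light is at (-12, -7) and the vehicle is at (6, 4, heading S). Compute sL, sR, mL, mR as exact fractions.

left sensor world pos  = (9, 3); dL² = 541
right sensor world pos = (3, 3); dR² = 325
sL = 120/541 = 120/541
sR = 120/325 = 24/65
mL = -1/2·sL + 1/2·sR = 2592/35165
mR = 1/2·sL + 1·sR = 16884/35165

120/541 24/65 2592/35165 16884/35165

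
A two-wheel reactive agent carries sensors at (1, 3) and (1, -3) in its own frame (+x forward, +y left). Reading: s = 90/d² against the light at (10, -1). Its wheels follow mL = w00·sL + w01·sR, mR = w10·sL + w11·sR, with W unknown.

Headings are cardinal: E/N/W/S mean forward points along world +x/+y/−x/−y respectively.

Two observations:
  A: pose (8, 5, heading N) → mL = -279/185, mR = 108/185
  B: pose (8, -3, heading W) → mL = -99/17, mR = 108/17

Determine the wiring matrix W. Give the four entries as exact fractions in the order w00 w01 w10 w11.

-1/2 -1/2 -1 1

obs A: pose=(8,5,N) → sL=45/37, sR=9/5, mL=-279/185, mR=108/185
obs B: pose=(8,-3,W) → sL=45/17, sR=9, mL=-99/17, mR=108/17
sensor matrix S = [[45/37, 9/5], [45/17, 9]]; det S = 3888/629
solve [mL_A; mL_B] = S·[w00; w01] and [mR_A; mR_B] = S·[w10; w11]:
  w00 = -1/2, w01 = -1/2, w10 = -1, w11 = 1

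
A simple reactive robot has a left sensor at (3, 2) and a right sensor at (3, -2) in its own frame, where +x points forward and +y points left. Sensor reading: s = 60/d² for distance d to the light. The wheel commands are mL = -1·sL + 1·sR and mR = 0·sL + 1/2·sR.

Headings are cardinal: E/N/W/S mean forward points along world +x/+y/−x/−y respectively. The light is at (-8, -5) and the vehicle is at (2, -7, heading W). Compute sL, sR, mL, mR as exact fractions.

left sensor world pos  = (-1, -9); dL² = 65
right sensor world pos = (-1, -5); dR² = 49
sL = 60/65 = 12/13
sR = 60/49 = 60/49
mL = -1·sL + 1·sR = 192/637
mR = 0·sL + 1/2·sR = 30/49

12/13 60/49 192/637 30/49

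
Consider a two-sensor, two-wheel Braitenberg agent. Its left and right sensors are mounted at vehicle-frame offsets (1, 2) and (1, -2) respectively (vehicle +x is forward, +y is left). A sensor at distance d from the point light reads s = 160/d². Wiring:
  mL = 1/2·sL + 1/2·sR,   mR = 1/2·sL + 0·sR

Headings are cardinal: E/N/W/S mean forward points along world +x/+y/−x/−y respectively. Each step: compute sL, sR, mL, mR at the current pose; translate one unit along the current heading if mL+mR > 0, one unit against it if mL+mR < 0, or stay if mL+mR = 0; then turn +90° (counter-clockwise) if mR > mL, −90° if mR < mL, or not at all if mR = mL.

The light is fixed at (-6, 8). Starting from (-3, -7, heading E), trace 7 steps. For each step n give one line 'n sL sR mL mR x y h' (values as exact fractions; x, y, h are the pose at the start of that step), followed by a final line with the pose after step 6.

0 32/37 32/61 1568/2257 16/37 -3 -7 E
1 40/73 8/13 552/949 20/73 -2 -7 S
2 160/333 32/41 8608/13653 80/333 -2 -8 W
3 80/113 16/25 1904/2825 40/113 -3 -8 N
4 32/37 32/61 1568/2257 16/37 -3 -7 E
5 40/73 8/13 552/949 20/73 -2 -7 S
6 160/333 32/41 8608/13653 80/333 -2 -8 W
final -3 -8 N

n=0: pose=(-3,-7,E); sL=32/37, sR=32/61; mL=1568/2257, mR=16/37; mL+mR=2544/2257 → advance +1; mR−mL=-16/61 → turn -1·90°
n=1: pose=(-2,-7,S); sL=40/73, sR=8/13; mL=552/949, mR=20/73; mL+mR=812/949 → advance +1; mR−mL=-4/13 → turn -1·90°
n=2: pose=(-2,-8,W); sL=160/333, sR=32/41; mL=8608/13653, mR=80/333; mL+mR=11888/13653 → advance +1; mR−mL=-16/41 → turn -1·90°
n=3: pose=(-3,-8,N); sL=80/113, sR=16/25; mL=1904/2825, mR=40/113; mL+mR=2904/2825 → advance +1; mR−mL=-8/25 → turn -1·90°
n=4: pose=(-3,-7,E); sL=32/37, sR=32/61; mL=1568/2257, mR=16/37; mL+mR=2544/2257 → advance +1; mR−mL=-16/61 → turn -1·90°
n=5: pose=(-2,-7,S); sL=40/73, sR=8/13; mL=552/949, mR=20/73; mL+mR=812/949 → advance +1; mR−mL=-4/13 → turn -1·90°
n=6: pose=(-2,-8,W); sL=160/333, sR=32/41; mL=8608/13653, mR=80/333; mL+mR=11888/13653 → advance +1; mR−mL=-16/41 → turn -1·90°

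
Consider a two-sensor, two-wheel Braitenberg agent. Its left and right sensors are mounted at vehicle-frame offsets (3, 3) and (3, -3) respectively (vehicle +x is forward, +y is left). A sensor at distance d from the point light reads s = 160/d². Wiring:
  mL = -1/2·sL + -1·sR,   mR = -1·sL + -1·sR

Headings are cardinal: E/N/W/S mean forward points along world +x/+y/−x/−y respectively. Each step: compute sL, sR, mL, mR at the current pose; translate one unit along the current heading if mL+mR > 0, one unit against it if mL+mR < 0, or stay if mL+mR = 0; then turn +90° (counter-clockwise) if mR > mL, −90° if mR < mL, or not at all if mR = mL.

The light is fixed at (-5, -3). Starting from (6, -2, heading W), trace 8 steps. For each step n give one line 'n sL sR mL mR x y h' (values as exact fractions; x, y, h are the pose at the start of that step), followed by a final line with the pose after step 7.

0 40/17 2 -54/17 -74/17 6 -2 W
1 160/97 160/241 -34800/23377 -54080/23377 7 -2 N
2 80/117 80/117 -40/39 -160/117 7 -3 E
3 32/41 160/73 -7728/2993 -8896/2993 6 -3 S
4 40/17 2 -54/17 -74/17 6 -2 W
5 160/97 160/241 -34800/23377 -54080/23377 7 -2 N
6 80/117 80/117 -40/39 -160/117 7 -3 E
7 32/41 160/73 -7728/2993 -8896/2993 6 -3 S
final 6 -2 W

n=0: pose=(6,-2,W); sL=40/17, sR=2; mL=-54/17, mR=-74/17; mL+mR=-128/17 → advance -1; mR−mL=-20/17 → turn -1·90°
n=1: pose=(7,-2,N); sL=160/97, sR=160/241; mL=-34800/23377, mR=-54080/23377; mL+mR=-88880/23377 → advance -1; mR−mL=-80/97 → turn -1·90°
n=2: pose=(7,-3,E); sL=80/117, sR=80/117; mL=-40/39, mR=-160/117; mL+mR=-280/117 → advance -1; mR−mL=-40/117 → turn -1·90°
n=3: pose=(6,-3,S); sL=32/41, sR=160/73; mL=-7728/2993, mR=-8896/2993; mL+mR=-16624/2993 → advance -1; mR−mL=-16/41 → turn -1·90°
n=4: pose=(6,-2,W); sL=40/17, sR=2; mL=-54/17, mR=-74/17; mL+mR=-128/17 → advance -1; mR−mL=-20/17 → turn -1·90°
n=5: pose=(7,-2,N); sL=160/97, sR=160/241; mL=-34800/23377, mR=-54080/23377; mL+mR=-88880/23377 → advance -1; mR−mL=-80/97 → turn -1·90°
n=6: pose=(7,-3,E); sL=80/117, sR=80/117; mL=-40/39, mR=-160/117; mL+mR=-280/117 → advance -1; mR−mL=-40/117 → turn -1·90°
n=7: pose=(6,-3,S); sL=32/41, sR=160/73; mL=-7728/2993, mR=-8896/2993; mL+mR=-16624/2993 → advance -1; mR−mL=-16/41 → turn -1·90°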